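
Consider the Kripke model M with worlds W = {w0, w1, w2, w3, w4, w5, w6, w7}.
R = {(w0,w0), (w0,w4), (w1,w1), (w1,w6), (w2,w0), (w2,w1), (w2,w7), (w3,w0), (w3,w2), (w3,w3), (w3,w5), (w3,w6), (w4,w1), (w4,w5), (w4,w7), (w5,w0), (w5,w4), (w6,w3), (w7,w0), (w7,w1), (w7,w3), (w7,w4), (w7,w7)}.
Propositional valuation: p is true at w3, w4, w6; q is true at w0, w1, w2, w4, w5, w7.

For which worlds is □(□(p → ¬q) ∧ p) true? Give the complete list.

w6

Let φ = □(□(p → ¬q) ∧ p). Evaluate φ at each world:
  w0 (successors {w0, w4}): φ is false.
  w1 (successors {w1, w6}): φ is false.
  w2 (successors {w0, w1, w7}): φ is false.
  w3 (successors {w0, w2, w3, w5, w6}): φ is false.
  w4 (successors {w1, w5, w7}): φ is false.
  w5 (successors {w0, w4}): φ is false.
  w6 (successors {w3}): φ is true.
  w7 (successors {w0, w1, w3, w4, w7}): φ is false.
For instance, at w6:
  At w6: □(□(p → ¬q) ∧ p) requires □(p → ¬q) ∧ p at every successor {w3}.
      At w3: □(p → ¬q) is true, p is true, so □(p → ¬q) ∧ p is true.
  So □(□(p → ¬q) ∧ p) is true at w6.
Satisfying worlds: {w6}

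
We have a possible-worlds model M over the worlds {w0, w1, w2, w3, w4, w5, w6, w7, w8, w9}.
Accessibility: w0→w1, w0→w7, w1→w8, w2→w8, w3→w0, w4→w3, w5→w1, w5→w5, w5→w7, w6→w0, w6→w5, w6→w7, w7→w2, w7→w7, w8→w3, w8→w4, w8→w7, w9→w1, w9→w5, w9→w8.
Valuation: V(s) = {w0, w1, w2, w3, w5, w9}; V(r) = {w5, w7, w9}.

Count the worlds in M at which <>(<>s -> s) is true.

Recall that <>ψ holds at a world iff ψ holds at some accessible world.
Let φ = <>(<>s -> s). Evaluate φ at each world:
  w0 (successors {w1, w7}): φ is true.
  w1 (successors {w8}): φ is false.
  w2 (successors {w8}): φ is false.
  w3 (successors {w0}): φ is true.
  w4 (successors {w3}): φ is true.
  w5 (successors {w1, w5, w7}): φ is true.
  w6 (successors {w0, w5, w7}): φ is true.
  w7 (successors {w2, w7}): φ is true.
  w8 (successors {w3, w4, w7}): φ is true.
  w9 (successors {w1, w5, w8}): φ is true.
For instance, at w2:
  At w2: <>(<>s -> s) requires <>s -> s at some successor in {w8}.
    At w8: <>s -> s is false.
  So <>(<>s -> s) is false at w2.
Satisfying worlds: {w0, w3, w4, w5, w6, w7, w8, w9}

8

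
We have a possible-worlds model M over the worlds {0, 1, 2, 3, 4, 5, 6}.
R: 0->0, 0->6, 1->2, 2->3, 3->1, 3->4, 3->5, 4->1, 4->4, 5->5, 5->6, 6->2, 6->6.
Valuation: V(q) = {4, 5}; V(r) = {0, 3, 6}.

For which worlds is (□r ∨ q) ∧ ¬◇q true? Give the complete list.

0, 2

Recall that □ψ holds at a world iff ψ holds at every accessible world, and ◇ψ holds iff ψ holds at some accessible world.
Let φ = (□r ∨ q) ∧ ¬◇q. Evaluate φ at each world:
  0 (successors {0, 6}): φ is true.
  1 (successors {2}): φ is false.
  2 (successors {3}): φ is true.
  3 (successors {1, 4, 5}): φ is false.
  4 (successors {1, 4}): φ is false.
  5 (successors {5, 6}): φ is false.
  6 (successors {2, 6}): φ is false.
For instance, at 3:
  At 3: □r ∨ q is false, ¬◇q is false, so (□r ∨ q) ∧ ¬◇q is false.
    At 3: □r is false, q is false, so □r ∨ q is false.
      At 3: □r requires r at every successor {1, 4, 5}.
        r fails at 1, so □r is false at 3.
    At 3: ◇q is true, so ¬◇q is false.
      At 3: ◇q requires q at some successor in {1, 4, 5}.
        q holds at 4, so ◇q is true at 3.
Satisfying worlds: {0, 2}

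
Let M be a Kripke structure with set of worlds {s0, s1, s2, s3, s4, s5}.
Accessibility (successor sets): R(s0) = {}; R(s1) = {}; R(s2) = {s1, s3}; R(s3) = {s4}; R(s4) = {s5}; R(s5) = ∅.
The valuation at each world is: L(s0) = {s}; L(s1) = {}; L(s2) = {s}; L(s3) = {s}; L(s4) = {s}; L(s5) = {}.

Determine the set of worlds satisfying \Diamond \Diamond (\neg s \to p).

s2

Let φ = \Diamond \Diamond (\neg s \to p). Evaluate φ at each world:
  s0 (successors ∅): φ is false.
  s1 (successors ∅): φ is false.
  s2 (successors {s1, s3}): φ is true.
  s3 (successors {s4}): φ is false.
  s4 (successors {s5}): φ is false.
  s5 (successors ∅): φ is false.
For instance, at s2:
  At s2: \Diamond \Diamond (\neg s \to p) requires \Diamond (\neg s \to p) at some successor in {s1, s3}.
    \Diamond (\neg s \to p) holds at s3, so \Diamond \Diamond (\neg s \to p) is true at s2.
      At s3: \Diamond (\neg s \to p) requires \neg s \to p at some successor in {s4}.
        \neg s \to p holds at s4, so \Diamond (\neg s \to p) is true at s3.
Satisfying worlds: {s2}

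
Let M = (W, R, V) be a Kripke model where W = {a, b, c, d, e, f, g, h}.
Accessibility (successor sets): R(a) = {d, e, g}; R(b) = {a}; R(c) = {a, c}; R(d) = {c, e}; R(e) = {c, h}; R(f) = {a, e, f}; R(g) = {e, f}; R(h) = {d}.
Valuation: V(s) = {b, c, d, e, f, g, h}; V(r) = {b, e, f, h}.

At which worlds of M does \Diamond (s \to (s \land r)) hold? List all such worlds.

Let φ = \Diamond (s \to (s \land r)). Evaluate φ at each world:
  a (successors {d, e, g}): φ is true.
  b (successors {a}): φ is true.
  c (successors {a, c}): φ is true.
  d (successors {c, e}): φ is true.
  e (successors {c, h}): φ is true.
  f (successors {a, e, f}): φ is true.
  g (successors {e, f}): φ is true.
  h (successors {d}): φ is false.
For instance, at a:
  At a: \Diamond (s \to (s \land r)) requires s \to (s \land r) at some successor in {d, e, g}.
    s \to (s \land r) holds at e, so \Diamond (s \to (s \land r)) is true at a.
Satisfying worlds: {a, b, c, d, e, f, g}

a, b, c, d, e, f, g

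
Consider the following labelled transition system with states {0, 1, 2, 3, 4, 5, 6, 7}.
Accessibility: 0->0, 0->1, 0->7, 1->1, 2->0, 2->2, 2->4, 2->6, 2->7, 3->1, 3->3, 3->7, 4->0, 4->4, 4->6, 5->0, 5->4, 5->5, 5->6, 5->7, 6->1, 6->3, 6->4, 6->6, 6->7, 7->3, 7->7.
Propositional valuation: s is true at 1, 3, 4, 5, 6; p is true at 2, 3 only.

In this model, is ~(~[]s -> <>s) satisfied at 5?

At 5: ~[]s -> <>s is true, so ~(~[]s -> <>s) is false.
  At 5: ~[]s is true, <>s is true, so ~[]s -> <>s is true.
    At 5: []s is false, so ~[]s is true.
      At 5: []s requires s at every successor {0, 4, 5, 6, 7}.
        s fails at 0, so []s is false at 5.
    At 5: <>s requires s at some successor in {0, 4, 5, 6, 7}.
      s holds at 4, so <>s is true at 5.

No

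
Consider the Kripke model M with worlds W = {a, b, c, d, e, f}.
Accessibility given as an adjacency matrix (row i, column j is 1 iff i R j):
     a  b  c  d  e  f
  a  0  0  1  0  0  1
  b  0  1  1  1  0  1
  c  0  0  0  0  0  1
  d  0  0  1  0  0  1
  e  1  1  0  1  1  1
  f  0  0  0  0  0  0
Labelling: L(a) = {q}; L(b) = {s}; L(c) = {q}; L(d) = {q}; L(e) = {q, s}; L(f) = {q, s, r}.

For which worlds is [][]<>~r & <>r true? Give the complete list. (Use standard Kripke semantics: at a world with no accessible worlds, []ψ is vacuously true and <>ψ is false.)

c

Let φ = [][]<>~r & <>r. Evaluate φ at each world:
  a (successors {c, f}): φ is false.
  b (successors {b, c, d, f}): φ is false.
  c (successors {f}): φ is true.
  d (successors {c, f}): φ is false.
  e (successors {a, b, d, e, f}): φ is false.
  f (successors ∅): φ is false.
For instance, at d:
  At d: [][]<>~r is false, <>r is true, so [][]<>~r & <>r is false.
    At d: [][]<>~r requires []<>~r at every successor {c, f}.
      []<>~r fails at c, so [][]<>~r is false at d.
    At d: <>r requires r at some successor in {c, f}.
      r holds at f, so <>r is true at d.
Satisfying worlds: {c}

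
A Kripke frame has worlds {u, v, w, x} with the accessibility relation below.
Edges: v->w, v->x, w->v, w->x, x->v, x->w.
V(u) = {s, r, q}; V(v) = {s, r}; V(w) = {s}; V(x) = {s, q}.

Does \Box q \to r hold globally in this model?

Let φ = \Box q \to r. Evaluate φ at each world:
  u (successors ∅): φ is true.
  v (successors {w, x}): φ is true.
  w (successors {v, x}): φ is true.
  x (successors {v, w}): φ is true.
For instance, at v:
  At v: \Box q is false, r is true, so \Box q \to r is true.
    At v: \Box q requires q at every successor {w, x}.
      q fails at w, so \Box q is false at v.

Yes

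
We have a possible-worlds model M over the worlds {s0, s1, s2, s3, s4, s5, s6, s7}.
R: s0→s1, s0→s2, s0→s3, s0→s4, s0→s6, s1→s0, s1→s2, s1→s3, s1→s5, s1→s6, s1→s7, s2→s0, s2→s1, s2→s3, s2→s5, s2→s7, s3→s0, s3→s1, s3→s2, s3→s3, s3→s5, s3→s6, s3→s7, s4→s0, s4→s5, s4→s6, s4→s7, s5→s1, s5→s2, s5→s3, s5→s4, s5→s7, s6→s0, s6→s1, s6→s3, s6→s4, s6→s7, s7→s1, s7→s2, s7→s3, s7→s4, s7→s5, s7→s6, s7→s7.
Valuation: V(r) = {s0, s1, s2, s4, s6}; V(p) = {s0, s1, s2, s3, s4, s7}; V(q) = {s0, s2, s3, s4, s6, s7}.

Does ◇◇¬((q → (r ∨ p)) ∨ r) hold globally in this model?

No

Let φ = ◇◇¬((q → (r ∨ p)) ∨ r). Evaluate φ at each world:
  s0 (successors {s1, s2, s3, s4, s6}): φ is false.
  s1 (successors {s0, s2, s3, s5, s6, s7}): φ is false.
  s2 (successors {s0, s1, s3, s5, s7}): φ is false.
  s3 (successors {s0, s1, s2, s3, s5, s6, s7}): φ is false.
  s4 (successors {s0, s5, s6, s7}): φ is false.
  s5 (successors {s1, s2, s3, s4, s7}): φ is false.
  s6 (successors {s0, s1, s3, s4, s7}): φ is false.
  s7 (successors {s1, s2, s3, s4, s5, s6, s7}): φ is false.
Detail at s0 (counterexample):
  At s0: ◇◇¬((q → (r ∨ p)) ∨ r) requires ◇¬((q → (r ∨ p)) ∨ r) at some successor in {s1, s2, s3, s4, s6}.
    At s1: ◇¬((q → (r ∨ p)) ∨ r) is false.
    At s2: ◇¬((q → (r ∨ p)) ∨ r) is false.
    At s3: ◇¬((q → (r ∨ p)) ∨ r) is false.
    At s4: ◇¬((q → (r ∨ p)) ∨ r) is false.
    At s6: ◇¬((q → (r ∨ p)) ∨ r) is false.
  So ◇◇¬((q → (r ∨ p)) ∨ r) is false at s0.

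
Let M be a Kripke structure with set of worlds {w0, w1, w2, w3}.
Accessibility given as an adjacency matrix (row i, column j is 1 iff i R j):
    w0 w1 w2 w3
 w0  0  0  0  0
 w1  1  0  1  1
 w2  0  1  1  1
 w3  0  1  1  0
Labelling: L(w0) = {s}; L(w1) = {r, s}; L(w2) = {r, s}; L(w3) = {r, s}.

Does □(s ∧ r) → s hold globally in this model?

Recall that □ψ holds at a world iff ψ holds at every accessible world, and ◇ψ holds iff ψ holds at some accessible world.
Let φ = □(s ∧ r) → s. Evaluate φ at each world:
  w0 (successors ∅): φ is true.
  w1 (successors {w0, w2, w3}): φ is true.
  w2 (successors {w1, w2, w3}): φ is true.
  w3 (successors {w1, w2}): φ is true.
For instance, at w3:
  At w3: □(s ∧ r) is true, s is true, so □(s ∧ r) → s is true.
    At w3: □(s ∧ r) requires s ∧ r at every successor {w1, w2}.
      At w1: s ∧ r is true.
      At w2: s ∧ r is true.
    So □(s ∧ r) is true at w3.

Yes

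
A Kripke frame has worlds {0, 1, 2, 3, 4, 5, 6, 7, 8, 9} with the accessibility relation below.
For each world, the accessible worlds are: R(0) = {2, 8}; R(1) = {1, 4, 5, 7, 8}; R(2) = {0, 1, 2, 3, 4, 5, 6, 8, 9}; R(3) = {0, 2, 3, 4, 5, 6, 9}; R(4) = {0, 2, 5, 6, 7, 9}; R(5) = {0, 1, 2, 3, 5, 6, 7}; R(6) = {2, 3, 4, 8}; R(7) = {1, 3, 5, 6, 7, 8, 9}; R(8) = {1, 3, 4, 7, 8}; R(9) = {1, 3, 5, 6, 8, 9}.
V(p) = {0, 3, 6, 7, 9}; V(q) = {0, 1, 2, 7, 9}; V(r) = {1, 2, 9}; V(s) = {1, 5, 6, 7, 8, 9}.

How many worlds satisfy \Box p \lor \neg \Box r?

Let φ = \Box p \lor \neg \Box r. Evaluate φ at each world:
  0 (successors {2, 8}): φ is true.
  1 (successors {1, 4, 5, 7, 8}): φ is true.
  2 (successors {0, 1, 2, 3, 4, 5, 6, 8, 9}): φ is true.
  3 (successors {0, 2, 3, 4, 5, 6, 9}): φ is true.
  4 (successors {0, 2, 5, 6, 7, 9}): φ is true.
  5 (successors {0, 1, 2, 3, 5, 6, 7}): φ is true.
  6 (successors {2, 3, 4, 8}): φ is true.
  7 (successors {1, 3, 5, 6, 7, 8, 9}): φ is true.
  8 (successors {1, 3, 4, 7, 8}): φ is true.
  9 (successors {1, 3, 5, 6, 8, 9}): φ is true.
For instance, at 6:
  At 6: \Box p is false, \neg \Box r is true, so \Box p \lor \neg \Box r is true.
    At 6: \Box p requires p at every successor {2, 3, 4, 8}.
      p fails at 2, so \Box p is false at 6.
    At 6: \Box r is false, so \neg \Box r is true.
      At 6: \Box r requires r at every successor {2, 3, 4, 8}.
        r fails at 3, so \Box r is false at 6.
Satisfying worlds: {0, 1, 2, 3, 4, 5, 6, 7, 8, 9}

10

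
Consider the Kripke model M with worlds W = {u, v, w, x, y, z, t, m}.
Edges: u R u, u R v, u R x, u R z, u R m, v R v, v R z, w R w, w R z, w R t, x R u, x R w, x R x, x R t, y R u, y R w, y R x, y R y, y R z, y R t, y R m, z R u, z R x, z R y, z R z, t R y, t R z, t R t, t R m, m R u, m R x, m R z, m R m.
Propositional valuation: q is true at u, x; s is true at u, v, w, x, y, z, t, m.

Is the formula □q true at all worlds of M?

Let φ = □q. Evaluate φ at each world:
  u (successors {u, v, x, z, m}): φ is false.
  v (successors {v, z}): φ is false.
  w (successors {w, z, t}): φ is false.
  x (successors {u, w, x, t}): φ is false.
  y (successors {u, w, x, y, z, t, m}): φ is false.
  z (successors {u, x, y, z}): φ is false.
  t (successors {y, z, t, m}): φ is false.
  m (successors {u, x, z, m}): φ is false.
Detail at u (counterexample):
  At u: □q requires q at every successor {u, v, x, z, m}.
    q fails at v, so □q is false at u.

No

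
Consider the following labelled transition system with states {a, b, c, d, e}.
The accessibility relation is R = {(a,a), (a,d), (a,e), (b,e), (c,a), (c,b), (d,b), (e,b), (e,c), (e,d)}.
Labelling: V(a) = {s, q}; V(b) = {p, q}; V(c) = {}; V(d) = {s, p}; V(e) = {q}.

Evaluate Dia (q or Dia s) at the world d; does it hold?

Yes

At d: Dia (q or Dia s) requires q or Dia s at some successor in {b}.
  q or Dia s holds at b, so Dia (q or Dia s) is true at d.
    At b: q is true, Dia s is false, so q or Dia s is true.
      At b: Dia s requires s at some successor in {e}.
        At e: s is false.
      So Dia s is false at b.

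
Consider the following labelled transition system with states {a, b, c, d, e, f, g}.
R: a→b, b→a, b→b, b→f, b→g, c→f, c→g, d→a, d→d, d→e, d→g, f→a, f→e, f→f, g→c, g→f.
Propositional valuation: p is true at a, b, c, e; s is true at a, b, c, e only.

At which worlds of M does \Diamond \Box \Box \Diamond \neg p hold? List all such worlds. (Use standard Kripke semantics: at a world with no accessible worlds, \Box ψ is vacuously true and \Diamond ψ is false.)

Let φ = \Diamond \Box \Box \Diamond \neg p. Evaluate φ at each world:
  a (successors {b}): φ is false.
  b (successors {a, b, f, g}): φ is false.
  c (successors {f, g}): φ is false.
  d (successors {a, d, e, g}): φ is true.
  e (successors ∅): φ is false.
  f (successors {a, e, f}): φ is true.
  g (successors {c, f}): φ is false.
For instance, at f:
  At f: \Diamond \Box \Box \Diamond \neg p requires \Box \Box \Diamond \neg p at some successor in {a, e, f}.
    \Box \Box \Diamond \neg p holds at e, so \Diamond \Box \Box \Diamond \neg p is true at f.
      At e: no accessible worlds, so \Box \Box \Diamond \neg p holds vacuously.
Satisfying worlds: {d, f}

d, f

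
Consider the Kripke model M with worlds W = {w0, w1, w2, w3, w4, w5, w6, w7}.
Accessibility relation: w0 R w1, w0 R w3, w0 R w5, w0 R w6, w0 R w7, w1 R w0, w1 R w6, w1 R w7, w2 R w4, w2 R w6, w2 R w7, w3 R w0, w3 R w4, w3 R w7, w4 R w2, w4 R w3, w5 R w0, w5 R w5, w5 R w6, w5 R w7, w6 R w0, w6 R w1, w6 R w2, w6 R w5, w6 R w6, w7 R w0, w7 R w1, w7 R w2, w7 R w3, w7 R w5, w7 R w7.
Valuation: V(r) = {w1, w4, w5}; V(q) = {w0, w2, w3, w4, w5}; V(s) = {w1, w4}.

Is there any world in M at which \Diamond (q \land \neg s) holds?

Let φ = \Diamond (q \land \neg s). Evaluate φ at each world:
  w0 (successors {w1, w3, w5, w6, w7}): φ is true.
  w1 (successors {w0, w6, w7}): φ is true.
  w2 (successors {w4, w6, w7}): φ is false.
  w3 (successors {w0, w4, w7}): φ is true.
  w4 (successors {w2, w3}): φ is true.
  w5 (successors {w0, w5, w6, w7}): φ is true.
  w6 (successors {w0, w1, w2, w5, w6}): φ is true.
  w7 (successors {w0, w1, w2, w3, w5, w7}): φ is true.
Detail at w0 (witness):
  At w0: \Diamond (q \land \neg s) requires q \land \neg s at some successor in {w1, w3, w5, w6, w7}.
    q \land \neg s holds at w3, so \Diamond (q \land \neg s) is true at w0.

Yes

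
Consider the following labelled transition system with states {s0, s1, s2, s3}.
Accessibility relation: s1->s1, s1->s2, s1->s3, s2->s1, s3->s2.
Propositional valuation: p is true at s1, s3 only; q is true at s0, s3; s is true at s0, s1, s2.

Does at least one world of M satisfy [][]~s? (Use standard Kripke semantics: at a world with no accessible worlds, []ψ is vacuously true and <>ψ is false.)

Let φ = [][]~s. Evaluate φ at each world:
  s0 (successors ∅): φ is true.
  s1 (successors {s1, s2, s3}): φ is false.
  s2 (successors {s1}): φ is false.
  s3 (successors {s2}): φ is false.
Detail at s0 (witness):
  At s0: no accessible worlds, so [][]~s holds vacuously.

Yes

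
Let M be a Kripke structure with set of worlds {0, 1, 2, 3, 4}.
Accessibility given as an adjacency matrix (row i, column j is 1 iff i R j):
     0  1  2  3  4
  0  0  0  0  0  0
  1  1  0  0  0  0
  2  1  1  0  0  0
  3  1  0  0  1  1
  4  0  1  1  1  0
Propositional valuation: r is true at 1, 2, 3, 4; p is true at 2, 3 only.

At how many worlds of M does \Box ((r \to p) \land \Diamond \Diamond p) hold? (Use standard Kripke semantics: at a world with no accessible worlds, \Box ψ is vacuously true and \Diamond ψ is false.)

1

Let φ = \Box ((r \to p) \land \Diamond \Diamond p). Evaluate φ at each world:
  0 (successors ∅): φ is true.
  1 (successors {0}): φ is false.
  2 (successors {0, 1}): φ is false.
  3 (successors {0, 3, 4}): φ is false.
  4 (successors {1, 2, 3}): φ is false.
For instance, at 3:
  At 3: \Box ((r \to p) \land \Diamond \Diamond p) requires (r \to p) \land \Diamond \Diamond p at every successor {0, 3, 4}.
    (r \to p) \land \Diamond \Diamond p fails at 0, so \Box ((r \to p) \land \Diamond \Diamond p) is false at 3.
      At 0: r \to p is true, \Diamond \Diamond p is false, so (r \to p) \land \Diamond \Diamond p is false.
Satisfying worlds: {0}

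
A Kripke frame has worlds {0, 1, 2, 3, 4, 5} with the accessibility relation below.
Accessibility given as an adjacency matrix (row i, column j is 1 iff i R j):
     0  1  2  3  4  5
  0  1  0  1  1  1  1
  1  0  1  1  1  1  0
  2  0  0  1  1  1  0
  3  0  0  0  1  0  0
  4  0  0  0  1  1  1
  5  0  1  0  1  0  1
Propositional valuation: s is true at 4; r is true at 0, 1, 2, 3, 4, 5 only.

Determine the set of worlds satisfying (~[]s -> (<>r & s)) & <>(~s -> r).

Let φ = (~[]s -> (<>r & s)) & <>(~s -> r). Evaluate φ at each world:
  0 (successors {0, 2, 3, 4, 5}): φ is false.
  1 (successors {1, 2, 3, 4}): φ is false.
  2 (successors {2, 3, 4}): φ is false.
  3 (successors {3}): φ is false.
  4 (successors {3, 4, 5}): φ is true.
  5 (successors {1, 3, 5}): φ is false.
For instance, at 4:
  At 4: ~[]s -> (<>r & s) is true, <>(~s -> r) is true, so (~[]s -> (<>r & s)) & <>(~s -> r) is true.
    At 4: ~[]s is true, <>r & s is true, so ~[]s -> (<>r & s) is true.
      At 4: []s is false, so ~[]s is true.
      At 4: <>r is true, s is true, so <>r & s is true.
    At 4: <>(~s -> r) requires ~s -> r at some successor in {3, 4, 5}.
      ~s -> r holds at 3, so <>(~s -> r) is true at 4.
Satisfying worlds: {4}

4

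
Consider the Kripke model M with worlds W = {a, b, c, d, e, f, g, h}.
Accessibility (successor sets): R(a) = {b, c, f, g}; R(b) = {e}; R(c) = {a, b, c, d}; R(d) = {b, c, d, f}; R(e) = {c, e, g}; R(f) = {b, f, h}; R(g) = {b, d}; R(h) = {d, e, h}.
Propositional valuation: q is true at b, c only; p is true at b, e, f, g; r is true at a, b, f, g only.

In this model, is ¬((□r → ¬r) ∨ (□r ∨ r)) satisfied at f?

At f: (□r → ¬r) ∨ (□r ∨ r) is true, so ¬((□r → ¬r) ∨ (□r ∨ r)) is false.
  At f: □r → ¬r is true, □r ∨ r is true, so (□r → ¬r) ∨ (□r ∨ r) is true.
    At f: □r is false, ¬r is false, so □r → ¬r is true.
      At f: □r requires r at every successor {b, f, h}.
        r fails at h, so □r is false at f.
    At f: □r is false, r is true, so □r ∨ r is true.
      At f: □r requires r at every successor {b, f, h}.
        r fails at h, so □r is false at f.

No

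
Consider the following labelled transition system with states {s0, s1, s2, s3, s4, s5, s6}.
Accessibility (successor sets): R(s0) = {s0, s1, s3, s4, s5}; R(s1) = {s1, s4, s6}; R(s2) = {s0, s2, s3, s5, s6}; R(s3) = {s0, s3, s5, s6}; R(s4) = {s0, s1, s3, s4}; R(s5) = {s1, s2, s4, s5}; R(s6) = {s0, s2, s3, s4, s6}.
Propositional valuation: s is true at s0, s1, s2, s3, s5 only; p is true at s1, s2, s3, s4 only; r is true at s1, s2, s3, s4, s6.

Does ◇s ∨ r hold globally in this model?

Let φ = ◇s ∨ r. Evaluate φ at each world:
  s0 (successors {s0, s1, s3, s4, s5}): φ is true.
  s1 (successors {s1, s4, s6}): φ is true.
  s2 (successors {s0, s2, s3, s5, s6}): φ is true.
  s3 (successors {s0, s3, s5, s6}): φ is true.
  s4 (successors {s0, s1, s3, s4}): φ is true.
  s5 (successors {s1, s2, s4, s5}): φ is true.
  s6 (successors {s0, s2, s3, s4, s6}): φ is true.
For instance, at s2:
  At s2: ◇s is true, r is true, so ◇s ∨ r is true.
    At s2: ◇s requires s at some successor in {s0, s2, s3, s5, s6}.
      s holds at s0, so ◇s is true at s2.

Yes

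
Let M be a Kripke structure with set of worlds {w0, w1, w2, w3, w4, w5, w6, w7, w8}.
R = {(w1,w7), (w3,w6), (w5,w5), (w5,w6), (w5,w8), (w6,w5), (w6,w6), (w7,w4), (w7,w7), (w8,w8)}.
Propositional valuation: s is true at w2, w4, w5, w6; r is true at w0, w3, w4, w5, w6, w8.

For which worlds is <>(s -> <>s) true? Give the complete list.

w1, w3, w5, w6, w7, w8

Let φ = <>(s -> <>s). Evaluate φ at each world:
  w0 (successors ∅): φ is false.
  w1 (successors {w7}): φ is true.
  w2 (successors ∅): φ is false.
  w3 (successors {w6}): φ is true.
  w4 (successors ∅): φ is false.
  w5 (successors {w5, w6, w8}): φ is true.
  w6 (successors {w5, w6}): φ is true.
  w7 (successors {w4, w7}): φ is true.
  w8 (successors {w8}): φ is true.
For instance, at w5:
  At w5: <>(s -> <>s) requires s -> <>s at some successor in {w5, w6, w8}.
    s -> <>s holds at w5, so <>(s -> <>s) is true at w5.
      At w5: s is true, <>s is true, so s -> <>s is true.
Satisfying worlds: {w1, w3, w5, w6, w7, w8}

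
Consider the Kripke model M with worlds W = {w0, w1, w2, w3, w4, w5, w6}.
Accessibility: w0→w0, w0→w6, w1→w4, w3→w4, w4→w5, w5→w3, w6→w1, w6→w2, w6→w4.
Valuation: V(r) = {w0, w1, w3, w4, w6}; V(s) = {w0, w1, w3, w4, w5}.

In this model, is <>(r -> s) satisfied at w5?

At w5: <>(r -> s) requires r -> s at some successor in {w3}.
  r -> s holds at w3, so <>(r -> s) is true at w5.

Yes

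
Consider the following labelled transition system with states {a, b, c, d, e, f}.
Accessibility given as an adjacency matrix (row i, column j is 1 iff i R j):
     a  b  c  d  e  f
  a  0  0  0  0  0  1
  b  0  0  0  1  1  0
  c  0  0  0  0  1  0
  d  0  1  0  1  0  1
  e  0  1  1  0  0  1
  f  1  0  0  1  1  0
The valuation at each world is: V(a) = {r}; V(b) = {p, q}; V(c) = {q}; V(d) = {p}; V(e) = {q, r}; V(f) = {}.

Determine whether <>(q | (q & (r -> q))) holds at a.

At a: <>(q | (q & (r -> q))) requires q | (q & (r -> q)) at some successor in {f}.
  At f: q | (q & (r -> q)) is false.
So <>(q | (q & (r -> q))) is false at a.

No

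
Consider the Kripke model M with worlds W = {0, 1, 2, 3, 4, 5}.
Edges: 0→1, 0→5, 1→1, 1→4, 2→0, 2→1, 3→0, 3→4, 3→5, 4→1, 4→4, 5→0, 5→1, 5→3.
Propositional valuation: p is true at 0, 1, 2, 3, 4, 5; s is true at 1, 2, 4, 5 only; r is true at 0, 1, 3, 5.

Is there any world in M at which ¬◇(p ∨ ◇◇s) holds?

Let φ = ¬◇(p ∨ ◇◇s). Evaluate φ at each world:
  0 (successors {1, 5}): φ is false.
  1 (successors {1, 4}): φ is false.
  2 (successors {0, 1}): φ is false.
  3 (successors {0, 4, 5}): φ is false.
  4 (successors {1, 4}): φ is false.
  5 (successors {0, 1, 3}): φ is false.
For instance, at 3:
  At 3: ◇(p ∨ ◇◇s) is true, so ¬◇(p ∨ ◇◇s) is false.
    At 3: ◇(p ∨ ◇◇s) requires p ∨ ◇◇s at some successor in {0, 4, 5}.
      p ∨ ◇◇s holds at 0, so ◇(p ∨ ◇◇s) is true at 3.

No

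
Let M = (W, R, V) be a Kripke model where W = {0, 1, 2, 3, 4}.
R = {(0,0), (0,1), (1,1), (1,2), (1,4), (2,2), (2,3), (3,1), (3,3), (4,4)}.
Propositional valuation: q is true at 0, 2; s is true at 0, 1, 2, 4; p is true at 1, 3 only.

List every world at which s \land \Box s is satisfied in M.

Let φ = s \land \Box s. Evaluate φ at each world:
  0 (successors {0, 1}): φ is true.
  1 (successors {1, 2, 4}): φ is true.
  2 (successors {2, 3}): φ is false.
  3 (successors {1, 3}): φ is false.
  4 (successors {4}): φ is true.
For instance, at 3:
  At 3: s is false, \Box s is false, so s \land \Box s is false.
    At 3: \Box s requires s at every successor {1, 3}.
      s fails at 3, so \Box s is false at 3.
Satisfying worlds: {0, 1, 4}

0, 1, 4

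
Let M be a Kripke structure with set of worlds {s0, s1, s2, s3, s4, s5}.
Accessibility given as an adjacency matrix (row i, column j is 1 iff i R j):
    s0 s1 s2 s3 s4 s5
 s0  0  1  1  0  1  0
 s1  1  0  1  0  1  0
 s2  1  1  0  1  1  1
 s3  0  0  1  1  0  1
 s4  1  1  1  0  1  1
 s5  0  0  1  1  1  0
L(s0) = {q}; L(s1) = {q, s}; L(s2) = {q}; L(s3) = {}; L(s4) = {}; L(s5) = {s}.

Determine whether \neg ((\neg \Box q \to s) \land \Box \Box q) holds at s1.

Yes

Recall that \Box ψ holds at a world iff ψ holds at every accessible world, and \Diamond ψ holds iff ψ holds at some accessible world.
At s1: (\neg \Box q \to s) \land \Box \Box q is false, so \neg ((\neg \Box q \to s) \land \Box \Box q) is true.
  At s1: \neg \Box q \to s is true, \Box \Box q is false, so (\neg \Box q \to s) \land \Box \Box q is false.
    At s1: \neg \Box q is true, s is true, so \neg \Box q \to s is true.
      At s1: \Box q is false, so \neg \Box q is true.
    At s1: \Box \Box q requires \Box q at every successor {s0, s2, s4}.
      \Box q fails at s0, so \Box \Box q is false at s1.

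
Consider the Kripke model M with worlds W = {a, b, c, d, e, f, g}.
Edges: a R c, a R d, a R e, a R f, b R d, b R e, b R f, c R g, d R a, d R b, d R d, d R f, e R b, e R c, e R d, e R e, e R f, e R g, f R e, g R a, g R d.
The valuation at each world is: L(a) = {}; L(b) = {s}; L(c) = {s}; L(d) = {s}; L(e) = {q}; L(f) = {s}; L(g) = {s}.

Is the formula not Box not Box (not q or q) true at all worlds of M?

Let φ = not Box not Box (not q or q). Evaluate φ at each world:
  a (successors {c, d, e, f}): φ is true.
  b (successors {d, e, f}): φ is true.
  c (successors {g}): φ is true.
  d (successors {a, b, d, f}): φ is true.
  e (successors {b, c, d, e, f, g}): φ is true.
  f (successors {e}): φ is true.
  g (successors {a, d}): φ is true.
For instance, at c:
  At c: Box not Box (not q or q) is false, so not Box not Box (not q or q) is true.
    At c: Box not Box (not q or q) requires not Box (not q or q) at every successor {g}.
      not Box (not q or q) fails at g, so Box not Box (not q or q) is false at c.

Yes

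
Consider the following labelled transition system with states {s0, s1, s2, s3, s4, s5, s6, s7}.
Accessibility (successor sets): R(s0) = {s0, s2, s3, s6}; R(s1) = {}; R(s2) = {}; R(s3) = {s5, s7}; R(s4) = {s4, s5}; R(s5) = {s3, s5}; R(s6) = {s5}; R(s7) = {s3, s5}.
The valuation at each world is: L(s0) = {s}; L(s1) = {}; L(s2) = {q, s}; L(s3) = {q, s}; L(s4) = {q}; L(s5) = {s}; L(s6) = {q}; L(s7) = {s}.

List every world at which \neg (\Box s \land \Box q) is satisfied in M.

s0, s3, s4, s5, s6, s7

Recall that \Box ψ holds at a world iff ψ holds at every accessible world, and \Diamond ψ holds iff ψ holds at some accessible world.
Let φ = \neg (\Box s \land \Box q). Evaluate φ at each world:
  s0 (successors {s0, s2, s3, s6}): φ is true.
  s1 (successors ∅): φ is false.
  s2 (successors ∅): φ is false.
  s3 (successors {s5, s7}): φ is true.
  s4 (successors {s4, s5}): φ is true.
  s5 (successors {s3, s5}): φ is true.
  s6 (successors {s5}): φ is true.
  s7 (successors {s3, s5}): φ is true.
For instance, at s6:
  At s6: \Box s \land \Box q is false, so \neg (\Box s \land \Box q) is true.
    At s6: \Box s is true, \Box q is false, so \Box s \land \Box q is false.
      At s6: \Box s requires s at every successor {s5}.
        At s5: s is true.
      So \Box s is true at s6.
      At s6: \Box q requires q at every successor {s5}.
        q fails at s5, so \Box q is false at s6.
Satisfying worlds: {s0, s3, s4, s5, s6, s7}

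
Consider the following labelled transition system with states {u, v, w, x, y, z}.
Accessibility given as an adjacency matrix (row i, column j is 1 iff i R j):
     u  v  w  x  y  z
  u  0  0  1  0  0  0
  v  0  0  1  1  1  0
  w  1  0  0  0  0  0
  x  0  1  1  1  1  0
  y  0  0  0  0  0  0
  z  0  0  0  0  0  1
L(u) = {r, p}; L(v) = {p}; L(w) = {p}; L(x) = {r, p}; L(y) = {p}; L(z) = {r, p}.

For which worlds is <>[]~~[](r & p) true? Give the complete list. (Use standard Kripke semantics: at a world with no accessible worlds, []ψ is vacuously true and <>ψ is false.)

Let φ = <>[]~~[](r & p). Evaluate φ at each world:
  u (successors {w}): φ is false.
  v (successors {w, x, y}): φ is true.
  w (successors {u}): φ is true.
  x (successors {v, w, x, y}): φ is true.
  y (successors ∅): φ is false.
  z (successors {z}): φ is true.
For instance, at z:
  At z: <>[]~~[](r & p) requires []~~[](r & p) at some successor in {z}.
    []~~[](r & p) holds at z, so <>[]~~[](r & p) is true at z.
      At z: []~~[](r & p) requires ~~[](r & p) at every successor {z}.
        At z: ~~[](r & p) is true.
      So []~~[](r & p) is true at z.
Satisfying worlds: {v, w, x, z}

v, w, x, z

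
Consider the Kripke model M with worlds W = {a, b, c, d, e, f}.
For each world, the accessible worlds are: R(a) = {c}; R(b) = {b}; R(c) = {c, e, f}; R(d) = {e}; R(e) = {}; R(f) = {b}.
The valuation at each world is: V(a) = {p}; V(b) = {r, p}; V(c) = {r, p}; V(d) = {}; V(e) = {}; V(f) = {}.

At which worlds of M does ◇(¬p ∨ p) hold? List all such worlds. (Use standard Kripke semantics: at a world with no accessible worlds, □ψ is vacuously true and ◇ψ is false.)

a, b, c, d, f

Recall that ◇ψ holds at a world iff ψ holds at some accessible world.
Let φ = ◇(¬p ∨ p). Evaluate φ at each world:
  a (successors {c}): φ is true.
  b (successors {b}): φ is true.
  c (successors {c, e, f}): φ is true.
  d (successors {e}): φ is true.
  e (successors ∅): φ is false.
  f (successors {b}): φ is true.
For instance, at b:
  At b: ◇(¬p ∨ p) requires ¬p ∨ p at some successor in {b}.
    ¬p ∨ p holds at b, so ◇(¬p ∨ p) is true at b.
Satisfying worlds: {a, b, c, d, f}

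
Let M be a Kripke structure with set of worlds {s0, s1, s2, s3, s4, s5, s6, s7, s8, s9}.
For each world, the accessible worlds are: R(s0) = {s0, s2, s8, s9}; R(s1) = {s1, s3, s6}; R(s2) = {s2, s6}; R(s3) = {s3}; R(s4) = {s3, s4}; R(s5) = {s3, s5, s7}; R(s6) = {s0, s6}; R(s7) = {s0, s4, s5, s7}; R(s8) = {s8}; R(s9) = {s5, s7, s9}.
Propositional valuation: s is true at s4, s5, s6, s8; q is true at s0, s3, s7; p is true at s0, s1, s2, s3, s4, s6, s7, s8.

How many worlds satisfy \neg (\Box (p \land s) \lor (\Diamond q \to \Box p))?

Let φ = \neg (\Box (p \land s) \lor (\Diamond q \to \Box p)). Evaluate φ at each world:
  s0 (successors {s0, s2, s8, s9}): φ is true.
  s1 (successors {s1, s3, s6}): φ is false.
  s2 (successors {s2, s6}): φ is false.
  s3 (successors {s3}): φ is false.
  s4 (successors {s3, s4}): φ is false.
  s5 (successors {s3, s5, s7}): φ is true.
  s6 (successors {s0, s6}): φ is false.
  s7 (successors {s0, s4, s5, s7}): φ is true.
  s8 (successors {s8}): φ is false.
  s9 (successors {s5, s7, s9}): φ is true.
For instance, at s2:
  At s2: \Box (p \land s) \lor (\Diamond q \to \Box p) is true, so \neg (\Box (p \land s) \lor (\Diamond q \to \Box p)) is false.
    At s2: \Box (p \land s) is false, \Diamond q \to \Box p is true, so \Box (p \land s) \lor (\Diamond q \to \Box p) is true.
      At s2: \Box (p \land s) requires p \land s at every successor {s2, s6}.
        p \land s fails at s2, so \Box (p \land s) is false at s2.
      At s2: \Diamond q is false, \Box p is true, so \Diamond q \to \Box p is true.
Satisfying worlds: {s0, s5, s7, s9}

4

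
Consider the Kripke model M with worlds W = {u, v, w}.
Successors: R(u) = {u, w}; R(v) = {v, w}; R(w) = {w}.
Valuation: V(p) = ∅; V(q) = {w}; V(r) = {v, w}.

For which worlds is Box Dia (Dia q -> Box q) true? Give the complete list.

u, v, w

Let φ = Box Dia (Dia q -> Box q). Evaluate φ at each world:
  u (successors {u, w}): φ is true.
  v (successors {v, w}): φ is true.
  w (successors {w}): φ is true.
For instance, at v:
  At v: Box Dia (Dia q -> Box q) requires Dia (Dia q -> Box q) at every successor {v, w}.
      At v: Dia (Dia q -> Box q) requires Dia q -> Box q at some successor in {v, w}.
        Dia q -> Box q holds at w, so Dia (Dia q -> Box q) is true at v.
      At w: Dia (Dia q -> Box q) requires Dia q -> Box q at some successor in {w}.
        Dia q -> Box q holds at w, so Dia (Dia q -> Box q) is true at w.
  So Box Dia (Dia q -> Box q) is true at v.
Satisfying worlds: {u, v, w}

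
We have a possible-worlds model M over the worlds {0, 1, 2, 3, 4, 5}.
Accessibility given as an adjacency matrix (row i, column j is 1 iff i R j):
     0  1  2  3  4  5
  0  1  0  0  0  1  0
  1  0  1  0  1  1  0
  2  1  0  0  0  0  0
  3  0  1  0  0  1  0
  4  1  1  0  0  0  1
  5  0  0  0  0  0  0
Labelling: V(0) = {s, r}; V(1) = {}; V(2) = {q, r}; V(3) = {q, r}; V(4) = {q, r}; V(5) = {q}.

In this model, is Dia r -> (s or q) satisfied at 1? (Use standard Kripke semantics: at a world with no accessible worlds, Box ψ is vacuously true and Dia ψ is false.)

Recall that Dia ψ holds at a world iff ψ holds at some accessible world.
At 1: Dia r is true, s or q is false, so Dia r -> (s or q) is false.
  At 1: Dia r requires r at some successor in {1, 3, 4}.
    r holds at 3, so Dia r is true at 1.

No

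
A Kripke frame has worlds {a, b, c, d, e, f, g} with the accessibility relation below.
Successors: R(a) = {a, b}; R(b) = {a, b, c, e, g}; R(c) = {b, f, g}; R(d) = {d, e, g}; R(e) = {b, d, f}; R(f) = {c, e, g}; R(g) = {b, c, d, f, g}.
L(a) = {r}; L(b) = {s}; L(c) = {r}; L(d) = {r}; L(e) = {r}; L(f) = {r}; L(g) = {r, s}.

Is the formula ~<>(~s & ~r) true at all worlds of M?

Yes

Let φ = ~<>(~s & ~r). Evaluate φ at each world:
  a (successors {a, b}): φ is true.
  b (successors {a, b, c, e, g}): φ is true.
  c (successors {b, f, g}): φ is true.
  d (successors {d, e, g}): φ is true.
  e (successors {b, d, f}): φ is true.
  f (successors {c, e, g}): φ is true.
  g (successors {b, c, d, f, g}): φ is true.
For instance, at e:
  At e: <>(~s & ~r) is false, so ~<>(~s & ~r) is true.
    At e: <>(~s & ~r) requires ~s & ~r at some successor in {b, d, f}.
      At b: ~s & ~r is false.
      At d: ~s & ~r is false.
      At f: ~s & ~r is false.
    So <>(~s & ~r) is false at e.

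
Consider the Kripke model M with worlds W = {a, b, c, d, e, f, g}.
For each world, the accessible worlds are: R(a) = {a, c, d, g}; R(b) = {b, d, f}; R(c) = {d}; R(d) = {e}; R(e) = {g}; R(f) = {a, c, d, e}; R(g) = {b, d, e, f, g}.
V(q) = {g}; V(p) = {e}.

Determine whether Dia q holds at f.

Recall that Dia ψ holds at a world iff ψ holds at some accessible world.
At f: Dia q requires q at some successor in {a, c, d, e}.
  At a: q is false.
  At c: q is false.
  At d: q is false.
  At e: q is false.
So Dia q is false at f.

No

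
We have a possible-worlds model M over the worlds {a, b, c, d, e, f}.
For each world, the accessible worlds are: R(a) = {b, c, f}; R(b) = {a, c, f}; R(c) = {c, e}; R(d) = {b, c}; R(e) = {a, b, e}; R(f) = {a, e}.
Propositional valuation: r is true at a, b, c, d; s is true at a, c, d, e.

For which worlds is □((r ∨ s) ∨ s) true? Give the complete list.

Let φ = □((r ∨ s) ∨ s). Evaluate φ at each world:
  a (successors {b, c, f}): φ is false.
  b (successors {a, c, f}): φ is false.
  c (successors {c, e}): φ is true.
  d (successors {b, c}): φ is true.
  e (successors {a, b, e}): φ is true.
  f (successors {a, e}): φ is true.
For instance, at a:
  At a: □((r ∨ s) ∨ s) requires (r ∨ s) ∨ s at every successor {b, c, f}.
    (r ∨ s) ∨ s fails at f, so □((r ∨ s) ∨ s) is false at a.
Satisfying worlds: {c, d, e, f}

c, d, e, f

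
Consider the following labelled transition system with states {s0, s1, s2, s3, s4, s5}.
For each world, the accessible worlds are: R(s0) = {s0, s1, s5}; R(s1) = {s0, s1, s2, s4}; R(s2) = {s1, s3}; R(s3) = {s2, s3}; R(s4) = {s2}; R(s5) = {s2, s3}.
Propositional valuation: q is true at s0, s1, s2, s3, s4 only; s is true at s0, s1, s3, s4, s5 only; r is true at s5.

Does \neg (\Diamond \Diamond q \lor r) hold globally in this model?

Let φ = \neg (\Diamond \Diamond q \lor r). Evaluate φ at each world:
  s0 (successors {s0, s1, s5}): φ is false.
  s1 (successors {s0, s1, s2, s4}): φ is false.
  s2 (successors {s1, s3}): φ is false.
  s3 (successors {s2, s3}): φ is false.
  s4 (successors {s2}): φ is false.
  s5 (successors {s2, s3}): φ is false.
Detail at s0 (counterexample):
  At s0: \Diamond \Diamond q \lor r is true, so \neg (\Diamond \Diamond q \lor r) is false.
    At s0: \Diamond \Diamond q is true, r is false, so \Diamond \Diamond q \lor r is true.
      At s0: \Diamond \Diamond q requires \Diamond q at some successor in {s0, s1, s5}.
        \Diamond q holds at s0, so \Diamond \Diamond q is true at s0.

No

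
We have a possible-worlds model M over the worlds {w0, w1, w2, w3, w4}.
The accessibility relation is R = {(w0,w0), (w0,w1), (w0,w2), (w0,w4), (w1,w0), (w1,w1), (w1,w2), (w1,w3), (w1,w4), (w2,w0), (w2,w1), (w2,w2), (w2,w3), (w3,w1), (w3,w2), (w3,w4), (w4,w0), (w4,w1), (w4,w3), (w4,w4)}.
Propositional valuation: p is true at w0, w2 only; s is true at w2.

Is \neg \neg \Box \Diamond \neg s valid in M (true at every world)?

Recall that \Box ψ holds at a world iff ψ holds at every accessible world, and \Diamond ψ holds iff ψ holds at some accessible world.
Let φ = \neg \neg \Box \Diamond \neg s. Evaluate φ at each world:
  w0 (successors {w0, w1, w2, w4}): φ is true.
  w1 (successors {w0, w1, w2, w3, w4}): φ is true.
  w2 (successors {w0, w1, w2, w3}): φ is true.
  w3 (successors {w1, w2, w4}): φ is true.
  w4 (successors {w0, w1, w3, w4}): φ is true.
For instance, at w3:
  At w3: \neg \Box \Diamond \neg s is false, so \neg \neg \Box \Diamond \neg s is true.
    At w3: \Box \Diamond \neg s is true, so \neg \Box \Diamond \neg s is false.
      At w3: \Box \Diamond \neg s requires \Diamond \neg s at every successor {w1, w2, w4}.
        At w1: \Diamond \neg s is true.
        At w2: \Diamond \neg s is true.
        At w4: \Diamond \neg s is true.
      So \Box \Diamond \neg s is true at w3.

Yes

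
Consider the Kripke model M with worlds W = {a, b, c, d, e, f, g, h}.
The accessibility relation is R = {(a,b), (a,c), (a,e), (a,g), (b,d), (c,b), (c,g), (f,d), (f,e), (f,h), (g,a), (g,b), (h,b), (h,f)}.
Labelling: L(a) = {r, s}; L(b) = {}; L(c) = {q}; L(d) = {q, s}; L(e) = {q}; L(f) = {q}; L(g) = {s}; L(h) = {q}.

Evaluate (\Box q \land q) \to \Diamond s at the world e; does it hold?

At e: \Box q \land q is true, \Diamond s is false, so (\Box q \land q) \to \Diamond s is false.
  At e: \Box q is true, q is true, so \Box q \land q is true.
    At e: no accessible worlds, so \Box q holds vacuously.
  At e: no accessible worlds, so \Diamond s is false.

No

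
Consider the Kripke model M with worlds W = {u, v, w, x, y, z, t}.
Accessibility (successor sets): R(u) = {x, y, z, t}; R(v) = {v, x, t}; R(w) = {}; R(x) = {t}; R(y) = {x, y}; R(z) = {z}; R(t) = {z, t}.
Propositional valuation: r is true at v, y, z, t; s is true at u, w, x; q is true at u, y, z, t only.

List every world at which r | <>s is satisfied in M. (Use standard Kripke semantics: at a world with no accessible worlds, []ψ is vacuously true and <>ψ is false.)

u, v, y, z, t

Recall that <>ψ holds at a world iff ψ holds at some accessible world.
Let φ = r | <>s. Evaluate φ at each world:
  u (successors {x, y, z, t}): φ is true.
  v (successors {v, x, t}): φ is true.
  w (successors ∅): φ is false.
  x (successors {t}): φ is false.
  y (successors {x, y}): φ is true.
  z (successors {z}): φ is true.
  t (successors {z, t}): φ is true.
For instance, at u:
  At u: r is false, <>s is true, so r | <>s is true.
    At u: <>s requires s at some successor in {x, y, z, t}.
      s holds at x, so <>s is true at u.
Satisfying worlds: {u, v, y, z, t}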